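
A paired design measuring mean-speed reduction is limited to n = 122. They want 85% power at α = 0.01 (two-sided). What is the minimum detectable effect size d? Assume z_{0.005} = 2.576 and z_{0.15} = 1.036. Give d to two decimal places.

d_min ≈ 0.33

For a single sample (or paired design) of n = 122: d_min = (z_{α/2} + z_β)/√n.
z-sum = 2.576 + 1.036 = 3.612.
d_min = 3.612 / √122 = 3.612 / 11.045 = 0.327.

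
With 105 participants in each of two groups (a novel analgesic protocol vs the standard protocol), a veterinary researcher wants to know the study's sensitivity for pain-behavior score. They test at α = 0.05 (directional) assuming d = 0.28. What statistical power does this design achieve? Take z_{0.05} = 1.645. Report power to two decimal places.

power ≈ 0.65

For two equal groups, power = Φ(d·√(n/2) − z_{α}).
d·√(n/2) = 0.28 × √(105/2) = 0.28 × 7.246 = 2.029.
z_β = 2.029 − 1.645 = 0.384.
Power = Φ(0.384) = 0.649.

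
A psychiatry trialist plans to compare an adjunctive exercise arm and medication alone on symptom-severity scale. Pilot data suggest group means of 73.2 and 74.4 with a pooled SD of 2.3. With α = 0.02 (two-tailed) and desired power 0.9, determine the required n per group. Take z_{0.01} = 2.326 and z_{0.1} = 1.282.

Cohen's d = |M₁ − M₂| / SD_pooled = |73.2 − 74.4| / 2.3 = 1.2 / 2.3 = 0.522.
For two independent groups with equal n: n = 2·((z_{α/2} + z_β) / d)².
z_{α/2} + z_β = 2.326 + 1.282 = 3.608.
n = 2 × (3.608 / 0.522)² = 2 × 6.912² = 2 × 47.77 = 95.5.
Round up to the next whole participant.

n = 96 per group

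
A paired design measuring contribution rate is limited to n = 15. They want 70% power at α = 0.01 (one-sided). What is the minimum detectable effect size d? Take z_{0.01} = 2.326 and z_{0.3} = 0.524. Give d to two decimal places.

d_min ≈ 0.74

For a single sample (or paired design) of n = 15: d_min = (z_{α} + z_β)/√n.
z-sum = 2.326 + 0.524 = 2.850.
d_min = 2.850 / √15 = 2.850 / 3.873 = 0.736.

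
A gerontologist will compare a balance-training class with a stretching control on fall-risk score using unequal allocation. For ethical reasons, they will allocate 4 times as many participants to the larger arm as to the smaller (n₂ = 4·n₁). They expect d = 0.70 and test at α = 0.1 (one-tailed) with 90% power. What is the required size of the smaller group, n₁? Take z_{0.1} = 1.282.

With allocation ratio k = n₂/n₁ = 4, Var(x̄₁−x̄₂) = σ²(1/n₁ + 1/(k·n₁)) = σ²·(k+1)/(k·n₁).
So n₁ = (1 + 1/k)·((z_{α} + z_β)/d)² = 1.250 × (2.564/0.70)².
n₁ = 1.250 × 13.42 = 16.8.
Round up: n₁ = 17, giving n₂ = 4 × 17 = 68.

n₁ = 17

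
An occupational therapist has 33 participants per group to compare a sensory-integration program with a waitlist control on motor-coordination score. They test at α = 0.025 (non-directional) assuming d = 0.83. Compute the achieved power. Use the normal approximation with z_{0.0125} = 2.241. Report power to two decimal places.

For two equal groups, power = Φ(d·√(n/2) − z_{α/2}).
d·√(n/2) = 0.83 × √(33/2) = 0.83 × 4.062 = 3.371.
z_β = 3.371 − 2.241 = 1.130.
Power = Φ(1.130) = 0.871.

power ≈ 0.87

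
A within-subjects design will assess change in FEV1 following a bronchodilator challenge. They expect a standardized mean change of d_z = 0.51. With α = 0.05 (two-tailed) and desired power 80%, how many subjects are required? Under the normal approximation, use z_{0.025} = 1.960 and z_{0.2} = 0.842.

For a paired (one-sample on differences) test: n = ((z_{α/2} + z_β) / d)².
z_{α/2} + z_β = 1.960 + 0.842 = 2.802.
n = (2.802 / 0.51)² = 5.494² = 30.19.
Round up.

n = 31 pairs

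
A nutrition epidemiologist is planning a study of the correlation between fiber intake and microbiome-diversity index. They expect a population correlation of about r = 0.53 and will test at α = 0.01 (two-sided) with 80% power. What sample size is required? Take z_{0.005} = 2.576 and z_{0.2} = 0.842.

n = 37

Fisher's z: C = ½·ln((1+r)/(1−r)) = ½·ln(3.2553) = 0.5901.
n = ((z_{α/2} + z_β)/C)² + 3.
(2.576 + 0.842) / 0.5901 = 3.418 / 0.5901 = 5.792.
n = 5.792² + 3 = 33.55 + 3 = 36.6.
Round up.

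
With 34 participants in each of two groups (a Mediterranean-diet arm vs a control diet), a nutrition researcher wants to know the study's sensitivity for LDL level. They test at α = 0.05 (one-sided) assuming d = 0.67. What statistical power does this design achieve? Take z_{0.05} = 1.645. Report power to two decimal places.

For two equal groups, power = Φ(d·√(n/2) − z_{α}).
d·√(n/2) = 0.67 × √(34/2) = 0.67 × 4.123 = 2.762.
z_β = 2.762 − 1.645 = 1.117.
Power = Φ(1.117) = 0.868.

power ≈ 0.87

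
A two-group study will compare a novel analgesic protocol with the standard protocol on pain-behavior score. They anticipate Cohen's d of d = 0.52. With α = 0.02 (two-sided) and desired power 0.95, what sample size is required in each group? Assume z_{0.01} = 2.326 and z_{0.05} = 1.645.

n = 117 per group

For two independent groups with equal n: n = 2·((z_{α/2} + z_β) / d)².
z_{α/2} + z_β = 2.326 + 1.645 = 3.971.
n = 2 × (3.971 / 0.52)² = 2 × 7.637² = 2 × 58.32 = 116.6.
Round up to the next whole participant.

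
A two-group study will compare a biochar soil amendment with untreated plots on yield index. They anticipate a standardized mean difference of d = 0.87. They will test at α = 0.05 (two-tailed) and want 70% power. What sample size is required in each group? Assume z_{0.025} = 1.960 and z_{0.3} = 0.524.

n = 17 per group

For two independent groups with equal n: n = 2·((z_{α/2} + z_β) / d)².
z_{α/2} + z_β = 1.960 + 0.524 = 2.484.
n = 2 × (2.484 / 0.87)² = 2 × 2.855² = 2 × 8.15 = 16.3.
Round up to the next whole participant.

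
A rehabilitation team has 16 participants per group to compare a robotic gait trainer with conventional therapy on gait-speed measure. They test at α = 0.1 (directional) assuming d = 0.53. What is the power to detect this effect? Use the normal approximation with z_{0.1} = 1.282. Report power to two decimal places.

power ≈ 0.59

For two equal groups, power = Φ(d·√(n/2) − z_{α}).
d·√(n/2) = 0.53 × √(16/2) = 0.53 × 2.828 = 1.499.
z_β = 1.499 − 1.282 = 0.217.
Power = Φ(0.217) = 0.586.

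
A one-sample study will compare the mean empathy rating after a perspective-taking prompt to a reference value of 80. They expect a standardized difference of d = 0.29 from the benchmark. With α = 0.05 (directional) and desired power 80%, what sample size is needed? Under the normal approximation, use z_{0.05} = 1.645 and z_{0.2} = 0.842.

For a one-sample test: n = ((z_{α} + z_β) / d)².
z_{α} + z_β = 1.645 + 0.842 = 2.487.
n = (2.487 / 0.29)² = 8.576² = 73.55.
Round up.

n = 74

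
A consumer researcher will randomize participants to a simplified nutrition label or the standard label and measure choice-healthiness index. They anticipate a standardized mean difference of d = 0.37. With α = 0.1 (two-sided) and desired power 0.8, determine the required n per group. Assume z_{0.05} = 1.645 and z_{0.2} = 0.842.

For two independent groups with equal n: n = 2·((z_{α/2} + z_β) / d)².
z_{α/2} + z_β = 1.645 + 0.842 = 2.487.
n = 2 × (2.487 / 0.37)² = 2 × 6.722² = 2 × 45.18 = 90.4.
Round up to the next whole participant.

n = 91 per group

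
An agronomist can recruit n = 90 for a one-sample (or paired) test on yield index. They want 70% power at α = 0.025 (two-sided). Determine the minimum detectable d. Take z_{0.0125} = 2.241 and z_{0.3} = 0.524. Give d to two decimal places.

For a single sample (or paired design) of n = 90: d_min = (z_{α/2} + z_β)/√n.
z-sum = 2.241 + 0.524 = 2.765.
d_min = 2.765 / √90 = 2.765 / 9.487 = 0.291.

d_min ≈ 0.29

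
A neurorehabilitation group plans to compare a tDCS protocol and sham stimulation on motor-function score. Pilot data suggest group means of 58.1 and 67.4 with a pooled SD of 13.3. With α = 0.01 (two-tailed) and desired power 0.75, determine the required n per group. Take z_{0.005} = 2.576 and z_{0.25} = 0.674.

n = 44 per group

Cohen's d = |M₁ − M₂| / SD_pooled = |58.1 − 67.4| / 13.3 = 9.3 / 13.3 = 0.699.
For two independent groups with equal n: n = 2·((z_{α/2} + z_β) / d)².
z_{α/2} + z_β = 2.576 + 0.674 = 3.250.
n = 2 × (3.250 / 0.699)² = 2 × 4.649² = 2 × 21.62 = 43.2.
Round up to the next whole participant.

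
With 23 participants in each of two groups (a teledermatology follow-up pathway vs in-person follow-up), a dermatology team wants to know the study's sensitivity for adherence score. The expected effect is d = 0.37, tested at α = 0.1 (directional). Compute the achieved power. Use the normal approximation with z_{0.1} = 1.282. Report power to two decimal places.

power ≈ 0.49

For two equal groups, power = Φ(d·√(n/2) − z_{α}).
d·√(n/2) = 0.37 × √(23/2) = 0.37 × 3.391 = 1.255.
z_β = 1.255 − 1.282 = -0.027.
Power = Φ(-0.027) = 0.489.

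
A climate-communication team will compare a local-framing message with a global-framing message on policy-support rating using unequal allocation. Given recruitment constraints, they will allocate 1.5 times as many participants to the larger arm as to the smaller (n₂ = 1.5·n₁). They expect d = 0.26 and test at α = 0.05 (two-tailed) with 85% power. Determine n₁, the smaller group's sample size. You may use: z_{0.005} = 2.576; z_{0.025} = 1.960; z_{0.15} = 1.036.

With allocation ratio k = n₂/n₁ = 1.5, Var(x̄₁−x̄₂) = σ²(1/n₁ + 1/(k·n₁)) = σ²·(k+1)/(k·n₁).
So n₁ = (1 + 1/k)·((z_{α/2} + z_β)/d)² = 1.667 × (2.996/0.26)².
n₁ = 1.667 × 132.78 = 221.3.
Round up: n₁ = 222, giving n₂ = 1.5 × 222 = 333.

n₁ = 222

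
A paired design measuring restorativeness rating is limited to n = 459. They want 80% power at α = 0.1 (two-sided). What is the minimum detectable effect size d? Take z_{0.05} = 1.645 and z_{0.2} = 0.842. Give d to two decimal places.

For a single sample (or paired design) of n = 459: d_min = (z_{α/2} + z_β)/√n.
z-sum = 1.645 + 0.842 = 2.487.
d_min = 2.487 / √459 = 2.487 / 21.424 = 0.116.

d_min ≈ 0.12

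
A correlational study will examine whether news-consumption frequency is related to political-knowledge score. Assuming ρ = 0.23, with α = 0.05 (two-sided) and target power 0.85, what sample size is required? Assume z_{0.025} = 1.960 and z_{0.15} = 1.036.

Fisher's z: C = ½·ln((1+r)/(1−r)) = ½·ln(1.5974) = 0.2342.
n = ((z_{α/2} + z_β)/C)² + 3.
(1.960 + 1.036) / 0.2342 = 2.996 / 0.2342 = 12.792.
n = 12.792² + 3 = 163.65 + 3 = 166.6.
Round up.

n = 167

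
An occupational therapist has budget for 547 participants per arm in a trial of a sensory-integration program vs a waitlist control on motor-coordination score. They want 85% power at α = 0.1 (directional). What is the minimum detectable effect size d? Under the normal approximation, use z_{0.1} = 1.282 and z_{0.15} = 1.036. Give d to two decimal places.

For two independent groups of n = 547 each: d_min = (z_{α} + z_β)·√(2/n).
z-sum = 1.282 + 1.036 = 2.318.
d_min = 2.318 × √(2/547) = 2.318 × 0.0605 = 0.140.

d_min ≈ 0.14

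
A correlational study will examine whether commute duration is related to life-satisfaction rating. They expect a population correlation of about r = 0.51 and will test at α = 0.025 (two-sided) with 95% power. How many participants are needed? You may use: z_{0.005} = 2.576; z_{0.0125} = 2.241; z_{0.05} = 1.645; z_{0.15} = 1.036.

n = 51

Fisher's z: C = ½·ln((1+r)/(1−r)) = ½·ln(3.0816) = 0.5627.
n = ((z_{α/2} + z_β)/C)² + 3.
(2.241 + 1.645) / 0.5627 = 3.886 / 0.5627 = 6.906.
n = 6.906² + 3 = 47.69 + 3 = 50.7.
Round up.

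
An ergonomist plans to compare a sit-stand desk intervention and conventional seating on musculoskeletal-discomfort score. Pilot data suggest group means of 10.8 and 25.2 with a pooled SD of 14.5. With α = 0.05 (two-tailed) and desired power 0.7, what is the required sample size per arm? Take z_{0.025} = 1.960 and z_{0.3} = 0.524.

Cohen's d = |M₁ − M₂| / SD_pooled = |10.8 − 25.2| / 14.5 = 14.4 / 14.5 = 0.993.
For two independent groups with equal n: n = 2·((z_{α/2} + z_β) / d)².
z_{α/2} + z_β = 1.960 + 0.524 = 2.484.
n = 2 × (2.484 / 0.993)² = 2 × 2.502² = 2 × 6.26 = 12.5.
Round up to the next whole participant.

n = 13 per group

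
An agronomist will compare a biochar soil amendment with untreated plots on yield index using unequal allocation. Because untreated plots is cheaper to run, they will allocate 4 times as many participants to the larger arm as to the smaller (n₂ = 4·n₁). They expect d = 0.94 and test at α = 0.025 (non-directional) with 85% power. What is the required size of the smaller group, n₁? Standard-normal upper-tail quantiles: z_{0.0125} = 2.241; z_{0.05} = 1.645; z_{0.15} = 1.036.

n₁ = 16

With allocation ratio k = n₂/n₁ = 4, Var(x̄₁−x̄₂) = σ²(1/n₁ + 1/(k·n₁)) = σ²·(k+1)/(k·n₁).
So n₁ = (1 + 1/k)·((z_{α/2} + z_β)/d)² = 1.250 × (3.277/0.94)².
n₁ = 1.250 × 12.15 = 15.2.
Round up: n₁ = 16, giving n₂ = 4 × 16 = 64.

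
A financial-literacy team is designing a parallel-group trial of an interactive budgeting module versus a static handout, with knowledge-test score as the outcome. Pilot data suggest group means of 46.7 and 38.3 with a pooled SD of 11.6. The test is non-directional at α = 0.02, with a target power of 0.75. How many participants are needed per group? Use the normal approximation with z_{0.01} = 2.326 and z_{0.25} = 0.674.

n = 35 per group

Cohen's d = |M₁ − M₂| / SD_pooled = |46.7 − 38.3| / 11.6 = 8.4 / 11.6 = 0.724.
For two independent groups with equal n: n = 2·((z_{α/2} + z_β) / d)².
z_{α/2} + z_β = 2.326 + 0.674 = 3.000.
n = 2 × (3.000 / 0.724)² = 2 × 4.144² = 2 × 17.17 = 34.3.
Round up to the next whole participant.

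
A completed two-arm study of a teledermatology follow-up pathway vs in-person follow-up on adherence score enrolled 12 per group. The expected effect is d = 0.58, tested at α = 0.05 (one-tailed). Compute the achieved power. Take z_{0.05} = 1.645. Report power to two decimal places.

power ≈ 0.41

For two equal groups, power = Φ(d·√(n/2) − z_{α}).
d·√(n/2) = 0.58 × √(12/2) = 0.58 × 2.449 = 1.421.
z_β = 1.421 − 1.645 = -0.224.
Power = Φ(-0.224) = 0.411.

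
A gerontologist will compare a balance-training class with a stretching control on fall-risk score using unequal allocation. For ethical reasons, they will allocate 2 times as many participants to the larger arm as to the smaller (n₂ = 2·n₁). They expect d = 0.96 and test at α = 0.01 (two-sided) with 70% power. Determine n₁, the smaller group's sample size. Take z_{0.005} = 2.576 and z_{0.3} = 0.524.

n₁ = 16

With allocation ratio k = n₂/n₁ = 2, Var(x̄₁−x̄₂) = σ²(1/n₁ + 1/(k·n₁)) = σ²·(k+1)/(k·n₁).
So n₁ = (1 + 1/k)·((z_{α/2} + z_β)/d)² = 1.500 × (3.100/0.96)².
n₁ = 1.500 × 10.43 = 15.6.
Round up: n₁ = 16, giving n₂ = 2 × 16 = 32.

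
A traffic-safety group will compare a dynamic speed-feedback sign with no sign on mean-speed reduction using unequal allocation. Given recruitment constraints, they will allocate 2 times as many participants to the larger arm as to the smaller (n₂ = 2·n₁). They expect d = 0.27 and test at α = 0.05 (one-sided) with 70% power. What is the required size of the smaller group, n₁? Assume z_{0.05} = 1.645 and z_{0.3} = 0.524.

With allocation ratio k = n₂/n₁ = 2, Var(x̄₁−x̄₂) = σ²(1/n₁ + 1/(k·n₁)) = σ²·(k+1)/(k·n₁).
So n₁ = (1 + 1/k)·((z_{α} + z_β)/d)² = 1.500 × (2.169/0.27)².
n₁ = 1.500 × 64.53 = 96.8.
Round up: n₁ = 97, giving n₂ = 2 × 97 = 194.

n₁ = 97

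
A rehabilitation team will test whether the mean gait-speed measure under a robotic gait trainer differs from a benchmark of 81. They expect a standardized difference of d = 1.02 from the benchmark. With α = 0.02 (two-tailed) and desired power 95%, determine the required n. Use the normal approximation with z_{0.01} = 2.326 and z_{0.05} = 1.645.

For a one-sample test: n = ((z_{α/2} + z_β) / d)².
z_{α/2} + z_β = 2.326 + 1.645 = 3.971.
n = (3.971 / 1.02)² = 3.893² = 15.16.
Round up.

n = 16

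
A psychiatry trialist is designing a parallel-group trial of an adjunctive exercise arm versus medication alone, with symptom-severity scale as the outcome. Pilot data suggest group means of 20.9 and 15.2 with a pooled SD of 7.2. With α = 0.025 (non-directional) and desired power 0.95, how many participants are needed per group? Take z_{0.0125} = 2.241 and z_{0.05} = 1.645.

Cohen's d = |M₁ − M₂| / SD_pooled = |20.9 − 15.2| / 7.2 = 5.7 / 7.2 = 0.792.
For two independent groups with equal n: n = 2·((z_{α/2} + z_β) / d)².
z_{α/2} + z_β = 2.241 + 1.645 = 3.886.
n = 2 × (3.886 / 0.792)² = 2 × 4.907² = 2 × 24.07 = 48.1.
Round up to the next whole participant.

n = 49 per group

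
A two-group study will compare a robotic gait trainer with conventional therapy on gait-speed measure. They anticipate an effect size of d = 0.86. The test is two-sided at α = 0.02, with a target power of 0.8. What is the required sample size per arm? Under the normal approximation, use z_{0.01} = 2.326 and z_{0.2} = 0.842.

For two independent groups with equal n: n = 2·((z_{α/2} + z_β) / d)².
z_{α/2} + z_β = 2.326 + 0.842 = 3.168.
n = 2 × (3.168 / 0.86)² = 2 × 3.684² = 2 × 13.57 = 27.1.
Round up to the next whole participant.

n = 28 per group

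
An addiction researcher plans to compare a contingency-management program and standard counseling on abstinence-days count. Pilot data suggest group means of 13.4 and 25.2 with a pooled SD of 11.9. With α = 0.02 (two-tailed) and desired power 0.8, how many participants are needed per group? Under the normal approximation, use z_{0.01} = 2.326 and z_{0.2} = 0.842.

n = 21 per group

Cohen's d = |M₁ − M₂| / SD_pooled = |13.4 − 25.2| / 11.9 = 11.8 / 11.9 = 0.992.
For two independent groups with equal n: n = 2·((z_{α/2} + z_β) / d)².
z_{α/2} + z_β = 2.326 + 0.842 = 3.168.
n = 2 × (3.168 / 0.992)² = 2 × 3.194² = 2 × 10.20 = 20.4.
Round up to the next whole participant.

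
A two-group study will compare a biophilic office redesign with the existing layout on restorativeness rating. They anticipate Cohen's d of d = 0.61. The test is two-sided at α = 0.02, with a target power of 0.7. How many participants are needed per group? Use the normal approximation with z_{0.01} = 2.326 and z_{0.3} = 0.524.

For two independent groups with equal n: n = 2·((z_{α/2} + z_β) / d)².
z_{α/2} + z_β = 2.326 + 0.524 = 2.850.
n = 2 × (2.850 / 0.61)² = 2 × 4.672² = 2 × 21.83 = 43.7.
Round up to the next whole participant.

n = 44 per group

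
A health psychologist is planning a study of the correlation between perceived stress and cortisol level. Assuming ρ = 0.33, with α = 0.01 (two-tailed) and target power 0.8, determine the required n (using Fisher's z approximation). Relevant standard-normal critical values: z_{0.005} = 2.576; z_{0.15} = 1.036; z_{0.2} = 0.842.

n = 103

Fisher's z: C = ½·ln((1+r)/(1−r)) = ½·ln(1.9851) = 0.3428.
n = ((z_{α/2} + z_β)/C)² + 3.
(2.576 + 0.842) / 0.3428 = 3.418 / 0.3428 = 9.971.
n = 9.971² + 3 = 99.42 + 3 = 102.4.
Round up.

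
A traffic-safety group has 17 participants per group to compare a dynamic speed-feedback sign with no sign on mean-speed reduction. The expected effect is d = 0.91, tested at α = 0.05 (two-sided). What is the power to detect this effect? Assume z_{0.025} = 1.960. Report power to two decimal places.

power ≈ 0.76

For two equal groups, power = Φ(d·√(n/2) − z_{α/2}).
d·√(n/2) = 0.91 × √(17/2) = 0.91 × 2.915 = 2.653.
z_β = 2.653 − 1.960 = 0.693.
Power = Φ(0.693) = 0.756.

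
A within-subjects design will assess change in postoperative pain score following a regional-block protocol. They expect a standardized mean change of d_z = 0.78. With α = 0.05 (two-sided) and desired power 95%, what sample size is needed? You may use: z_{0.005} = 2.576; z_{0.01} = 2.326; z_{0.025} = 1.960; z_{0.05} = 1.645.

n = 22 pairs

For a paired (one-sample on differences) test: n = ((z_{α/2} + z_β) / d)².
z_{α/2} + z_β = 1.960 + 1.645 = 3.605.
n = (3.605 / 0.78)² = 4.622² = 21.36.
Round up.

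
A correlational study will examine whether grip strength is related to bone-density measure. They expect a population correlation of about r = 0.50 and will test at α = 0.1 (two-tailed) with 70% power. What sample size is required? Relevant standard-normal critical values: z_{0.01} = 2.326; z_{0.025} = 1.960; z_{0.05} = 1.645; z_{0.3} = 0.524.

n = 19

Fisher's z: C = ½·ln((1+r)/(1−r)) = ½·ln(3.0000) = 0.5493.
n = ((z_{α/2} + z_β)/C)² + 3.
(1.645 + 0.524) / 0.5493 = 2.169 / 0.5493 = 3.949.
n = 3.949² + 3 = 15.59 + 3 = 18.6.
Round up.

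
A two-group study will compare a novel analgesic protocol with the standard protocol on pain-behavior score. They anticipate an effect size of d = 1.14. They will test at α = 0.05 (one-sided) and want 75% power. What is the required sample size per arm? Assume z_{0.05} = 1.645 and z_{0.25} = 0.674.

For two independent groups with equal n: n = 2·((z_{α} + z_β) / d)².
z_{α} + z_β = 1.645 + 0.674 = 2.319.
n = 2 × (2.319 / 1.14)² = 2 × 2.034² = 2 × 4.14 = 8.3.
Round up to the next whole participant.

n = 9 per group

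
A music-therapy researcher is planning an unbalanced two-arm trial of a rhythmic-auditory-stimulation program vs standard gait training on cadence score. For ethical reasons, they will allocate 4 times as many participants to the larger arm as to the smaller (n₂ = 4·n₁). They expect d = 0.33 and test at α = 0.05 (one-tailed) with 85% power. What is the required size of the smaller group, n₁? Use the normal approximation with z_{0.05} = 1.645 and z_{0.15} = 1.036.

n₁ = 83

With allocation ratio k = n₂/n₁ = 4, Var(x̄₁−x̄₂) = σ²(1/n₁ + 1/(k·n₁)) = σ²·(k+1)/(k·n₁).
So n₁ = (1 + 1/k)·((z_{α} + z_β)/d)² = 1.250 × (2.681/0.33)².
n₁ = 1.250 × 66.00 = 82.5.
Round up: n₁ = 83, giving n₂ = 4 × 83 = 332.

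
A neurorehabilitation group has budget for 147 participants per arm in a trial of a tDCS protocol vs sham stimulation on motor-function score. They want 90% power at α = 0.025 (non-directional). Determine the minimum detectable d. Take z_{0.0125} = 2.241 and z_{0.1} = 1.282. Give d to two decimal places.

d_min ≈ 0.41

For two independent groups of n = 147 each: d_min = (z_{α/2} + z_β)·√(2/n).
z-sum = 2.241 + 1.282 = 3.523.
d_min = 3.523 × √(2/147) = 3.523 × 0.1166 = 0.411.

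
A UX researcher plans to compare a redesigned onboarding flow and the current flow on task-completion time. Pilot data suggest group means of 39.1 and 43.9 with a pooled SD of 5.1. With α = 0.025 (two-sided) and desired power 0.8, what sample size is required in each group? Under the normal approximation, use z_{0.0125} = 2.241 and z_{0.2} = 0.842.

n = 22 per group

Cohen's d = |M₁ − M₂| / SD_pooled = |39.1 − 43.9| / 5.1 = 4.8 / 5.1 = 0.941.
For two independent groups with equal n: n = 2·((z_{α/2} + z_β) / d)².
z_{α/2} + z_β = 2.241 + 0.842 = 3.083.
n = 2 × (3.083 / 0.941)² = 2 × 3.276² = 2 × 10.73 = 21.5.
Round up to the next whole participant.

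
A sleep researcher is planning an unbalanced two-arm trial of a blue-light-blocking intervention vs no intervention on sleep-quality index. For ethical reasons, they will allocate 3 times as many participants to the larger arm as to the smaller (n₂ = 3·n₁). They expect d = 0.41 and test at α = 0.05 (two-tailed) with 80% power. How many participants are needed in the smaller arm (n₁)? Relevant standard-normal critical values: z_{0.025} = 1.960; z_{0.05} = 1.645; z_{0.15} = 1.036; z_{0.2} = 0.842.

n₁ = 63

With allocation ratio k = n₂/n₁ = 3, Var(x̄₁−x̄₂) = σ²(1/n₁ + 1/(k·n₁)) = σ²·(k+1)/(k·n₁).
So n₁ = (1 + 1/k)·((z_{α/2} + z_β)/d)² = 1.333 × (2.802/0.41)².
n₁ = 1.333 × 46.71 = 62.3.
Round up: n₁ = 63, giving n₂ = 3 × 63 = 189.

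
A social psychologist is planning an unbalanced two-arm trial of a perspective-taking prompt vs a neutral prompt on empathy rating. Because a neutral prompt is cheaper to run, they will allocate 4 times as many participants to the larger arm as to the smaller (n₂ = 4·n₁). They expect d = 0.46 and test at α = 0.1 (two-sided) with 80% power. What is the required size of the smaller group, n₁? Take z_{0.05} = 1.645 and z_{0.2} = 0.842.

With allocation ratio k = n₂/n₁ = 4, Var(x̄₁−x̄₂) = σ²(1/n₁ + 1/(k·n₁)) = σ²·(k+1)/(k·n₁).
So n₁ = (1 + 1/k)·((z_{α/2} + z_β)/d)² = 1.250 × (2.487/0.46)².
n₁ = 1.250 × 29.23 = 36.5.
Round up: n₁ = 37, giving n₂ = 4 × 37 = 148.

n₁ = 37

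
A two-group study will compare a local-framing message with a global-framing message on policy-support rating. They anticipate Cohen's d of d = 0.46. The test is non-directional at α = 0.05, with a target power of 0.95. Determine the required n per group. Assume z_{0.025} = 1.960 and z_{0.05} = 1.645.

n = 123 per group

For two independent groups with equal n: n = 2·((z_{α/2} + z_β) / d)².
z_{α/2} + z_β = 1.960 + 1.645 = 3.605.
n = 2 × (3.605 / 0.46)² = 2 × 7.837² = 2 × 61.42 = 122.8.
Round up to the next whole participant.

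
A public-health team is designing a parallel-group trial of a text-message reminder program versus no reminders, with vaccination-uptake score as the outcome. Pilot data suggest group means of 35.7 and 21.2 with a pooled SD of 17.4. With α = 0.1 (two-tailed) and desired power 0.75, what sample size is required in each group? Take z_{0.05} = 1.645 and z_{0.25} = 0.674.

Cohen's d = |M₁ − M₂| / SD_pooled = |35.7 − 21.2| / 17.4 = 14.5 / 17.4 = 0.833.
For two independent groups with equal n: n = 2·((z_{α/2} + z_β) / d)².
z_{α/2} + z_β = 1.645 + 0.674 = 2.319.
n = 2 × (2.319 / 0.833)² = 2 × 2.784² = 2 × 7.75 = 15.5.
Round up to the next whole participant.

n = 16 per group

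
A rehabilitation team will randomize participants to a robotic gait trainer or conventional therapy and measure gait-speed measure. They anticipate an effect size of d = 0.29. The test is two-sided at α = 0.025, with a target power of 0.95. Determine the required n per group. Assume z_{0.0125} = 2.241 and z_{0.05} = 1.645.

n = 360 per group

For two independent groups with equal n: n = 2·((z_{α/2} + z_β) / d)².
z_{α/2} + z_β = 2.241 + 1.645 = 3.886.
n = 2 × (3.886 / 0.29)² = 2 × 13.400² = 2 × 179.56 = 359.1.
Round up to the next whole participant.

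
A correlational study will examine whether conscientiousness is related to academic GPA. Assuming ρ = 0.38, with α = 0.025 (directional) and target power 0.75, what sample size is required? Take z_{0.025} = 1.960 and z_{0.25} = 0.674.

n = 47

Fisher's z: C = ½·ln((1+r)/(1−r)) = ½·ln(2.2258) = 0.4001.
n = ((z_{α} + z_β)/C)² + 3.
(1.960 + 0.674) / 0.4001 = 2.634 / 0.4001 = 6.583.
n = 6.583² + 3 = 43.34 + 3 = 46.3.
Round up.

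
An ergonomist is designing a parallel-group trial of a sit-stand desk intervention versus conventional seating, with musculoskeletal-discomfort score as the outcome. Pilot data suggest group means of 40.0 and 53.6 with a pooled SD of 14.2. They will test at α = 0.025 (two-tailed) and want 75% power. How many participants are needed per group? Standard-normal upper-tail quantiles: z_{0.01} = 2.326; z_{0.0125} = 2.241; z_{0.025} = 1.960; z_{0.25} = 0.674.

Cohen's d = |M₁ − M₂| / SD_pooled = |40.0 − 53.6| / 14.2 = 13.6 / 14.2 = 0.958.
For two independent groups with equal n: n = 2·((z_{α/2} + z_β) / d)².
z_{α/2} + z_β = 2.241 + 0.674 = 2.915.
n = 2 × (2.915 / 0.958)² = 2 × 3.043² = 2 × 9.26 = 18.5.
Round up to the next whole participant.

n = 19 per group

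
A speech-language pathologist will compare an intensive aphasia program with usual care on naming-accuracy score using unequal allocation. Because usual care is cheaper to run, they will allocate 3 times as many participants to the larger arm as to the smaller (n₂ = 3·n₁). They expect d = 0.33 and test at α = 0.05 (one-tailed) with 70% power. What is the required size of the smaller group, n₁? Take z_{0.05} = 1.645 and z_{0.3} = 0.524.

n₁ = 58

With allocation ratio k = n₂/n₁ = 3, Var(x̄₁−x̄₂) = σ²(1/n₁ + 1/(k·n₁)) = σ²·(k+1)/(k·n₁).
So n₁ = (1 + 1/k)·((z_{α} + z_β)/d)² = 1.333 × (2.169/0.33)².
n₁ = 1.333 × 43.20 = 57.6.
Round up: n₁ = 58, giving n₂ = 3 × 58 = 174.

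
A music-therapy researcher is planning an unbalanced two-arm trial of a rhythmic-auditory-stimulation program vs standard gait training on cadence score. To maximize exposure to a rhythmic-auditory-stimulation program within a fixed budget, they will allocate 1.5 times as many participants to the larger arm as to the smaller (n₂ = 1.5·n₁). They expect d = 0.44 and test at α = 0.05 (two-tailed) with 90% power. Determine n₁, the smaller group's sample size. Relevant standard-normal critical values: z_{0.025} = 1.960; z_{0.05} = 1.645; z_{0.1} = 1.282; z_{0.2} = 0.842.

n₁ = 91

With allocation ratio k = n₂/n₁ = 1.5, Var(x̄₁−x̄₂) = σ²(1/n₁ + 1/(k·n₁)) = σ²·(k+1)/(k·n₁).
So n₁ = (1 + 1/k)·((z_{α/2} + z_β)/d)² = 1.667 × (3.242/0.44)².
n₁ = 1.667 × 54.29 = 90.5.
Round up: n₁ = 91, giving n₂ = ⌈1.5 × 91⌉ = ⌈136.5⌉ = 137.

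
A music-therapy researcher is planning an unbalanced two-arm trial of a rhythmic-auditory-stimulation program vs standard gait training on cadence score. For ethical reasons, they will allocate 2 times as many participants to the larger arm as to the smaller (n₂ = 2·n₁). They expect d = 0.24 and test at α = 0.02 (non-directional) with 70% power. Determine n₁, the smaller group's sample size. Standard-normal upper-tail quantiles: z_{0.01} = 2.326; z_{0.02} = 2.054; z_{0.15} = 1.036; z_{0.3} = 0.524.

n₁ = 212

With allocation ratio k = n₂/n₁ = 2, Var(x̄₁−x̄₂) = σ²(1/n₁ + 1/(k·n₁)) = σ²·(k+1)/(k·n₁).
So n₁ = (1 + 1/k)·((z_{α/2} + z_β)/d)² = 1.500 × (2.850/0.24)².
n₁ = 1.500 × 141.02 = 211.5.
Round up: n₁ = 212, giving n₂ = 2 × 212 = 424.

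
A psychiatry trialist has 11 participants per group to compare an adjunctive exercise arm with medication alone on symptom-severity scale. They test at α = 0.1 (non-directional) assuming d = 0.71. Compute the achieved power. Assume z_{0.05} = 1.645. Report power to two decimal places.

For two equal groups, power = Φ(d·√(n/2) − z_{α/2}).
d·√(n/2) = 0.71 × √(11/2) = 0.71 × 2.345 = 1.665.
z_β = 1.665 − 1.645 = 0.020.
Power = Φ(0.020) = 0.508.

power ≈ 0.51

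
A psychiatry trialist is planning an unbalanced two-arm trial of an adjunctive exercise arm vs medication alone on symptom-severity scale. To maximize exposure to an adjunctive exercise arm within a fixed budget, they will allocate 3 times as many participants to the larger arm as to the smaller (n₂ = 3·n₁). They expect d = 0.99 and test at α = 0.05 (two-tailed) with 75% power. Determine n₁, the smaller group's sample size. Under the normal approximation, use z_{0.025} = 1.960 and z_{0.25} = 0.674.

n₁ = 10

With allocation ratio k = n₂/n₁ = 3, Var(x̄₁−x̄₂) = σ²(1/n₁ + 1/(k·n₁)) = σ²·(k+1)/(k·n₁).
So n₁ = (1 + 1/k)·((z_{α/2} + z_β)/d)² = 1.333 × (2.634/0.99)².
n₁ = 1.333 × 7.08 = 9.4.
Round up: n₁ = 10, giving n₂ = 3 × 10 = 30.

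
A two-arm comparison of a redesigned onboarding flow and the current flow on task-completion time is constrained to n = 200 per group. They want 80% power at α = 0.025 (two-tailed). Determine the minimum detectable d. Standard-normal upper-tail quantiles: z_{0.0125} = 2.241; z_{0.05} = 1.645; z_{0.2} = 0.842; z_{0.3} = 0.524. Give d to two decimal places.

For two independent groups of n = 200 each: d_min = (z_{α/2} + z_β)·√(2/n).
z-sum = 2.241 + 0.842 = 3.083.
d_min = 3.083 × √(2/200) = 3.083 × 0.1000 = 0.308.

d_min ≈ 0.31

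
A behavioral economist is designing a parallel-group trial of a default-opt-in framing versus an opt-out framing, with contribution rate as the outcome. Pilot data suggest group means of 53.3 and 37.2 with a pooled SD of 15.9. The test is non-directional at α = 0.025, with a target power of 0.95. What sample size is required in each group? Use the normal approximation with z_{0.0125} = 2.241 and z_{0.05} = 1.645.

Cohen's d = |M₁ − M₂| / SD_pooled = |53.3 − 37.2| / 15.9 = 16.1 / 15.9 = 1.013.
For two independent groups with equal n: n = 2·((z_{α/2} + z_β) / d)².
z_{α/2} + z_β = 2.241 + 1.645 = 3.886.
n = 2 × (3.886 / 1.013)² = 2 × 3.836² = 2 × 14.72 = 29.4.
Round up to the next whole participant.

n = 30 per group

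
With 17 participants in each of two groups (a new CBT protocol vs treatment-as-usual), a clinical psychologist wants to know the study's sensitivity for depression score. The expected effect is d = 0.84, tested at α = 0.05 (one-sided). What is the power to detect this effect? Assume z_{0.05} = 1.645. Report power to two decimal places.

power ≈ 0.79

For two equal groups, power = Φ(d·√(n/2) − z_{α}).
d·√(n/2) = 0.84 × √(17/2) = 0.84 × 2.915 = 2.449.
z_β = 2.449 − 1.645 = 0.804.
Power = Φ(0.804) = 0.789.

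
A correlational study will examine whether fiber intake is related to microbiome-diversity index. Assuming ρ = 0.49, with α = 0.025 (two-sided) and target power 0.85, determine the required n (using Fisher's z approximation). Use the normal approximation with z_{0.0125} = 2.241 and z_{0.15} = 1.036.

n = 41

Fisher's z: C = ½·ln((1+r)/(1−r)) = ½·ln(2.9216) = 0.5361.
n = ((z_{α/2} + z_β)/C)² + 3.
(2.241 + 1.036) / 0.5361 = 3.277 / 0.5361 = 6.113.
n = 6.113² + 3 = 37.36 + 3 = 40.4.
Round up.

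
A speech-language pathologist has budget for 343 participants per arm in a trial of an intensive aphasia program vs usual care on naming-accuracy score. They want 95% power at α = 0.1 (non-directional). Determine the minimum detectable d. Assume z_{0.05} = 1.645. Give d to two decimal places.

For two independent groups of n = 343 each: d_min = (z_{α/2} + z_β)·√(2/n).
z-sum = 1.645 + 1.645 = 3.290.
d_min = 3.290 × √(2/343) = 3.290 × 0.0764 = 0.251.

d_min ≈ 0.25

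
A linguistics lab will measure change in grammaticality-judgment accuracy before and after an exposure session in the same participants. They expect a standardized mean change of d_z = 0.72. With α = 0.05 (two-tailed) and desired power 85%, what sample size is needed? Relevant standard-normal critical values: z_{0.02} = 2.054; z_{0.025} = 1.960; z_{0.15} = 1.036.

n = 18 pairs

For a paired (one-sample on differences) test: n = ((z_{α/2} + z_β) / d)².
z_{α/2} + z_β = 1.960 + 1.036 = 2.996.
n = (2.996 / 0.72)² = 4.161² = 17.31.
Round up.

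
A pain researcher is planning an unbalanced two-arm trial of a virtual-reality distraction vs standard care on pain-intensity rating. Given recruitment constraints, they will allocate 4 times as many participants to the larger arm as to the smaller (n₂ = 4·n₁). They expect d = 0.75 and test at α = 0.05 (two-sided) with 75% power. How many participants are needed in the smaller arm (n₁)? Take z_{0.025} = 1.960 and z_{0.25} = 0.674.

n₁ = 16

With allocation ratio k = n₂/n₁ = 4, Var(x̄₁−x̄₂) = σ²(1/n₁ + 1/(k·n₁)) = σ²·(k+1)/(k·n₁).
So n₁ = (1 + 1/k)·((z_{α/2} + z_β)/d)² = 1.250 × (2.634/0.75)².
n₁ = 1.250 × 12.33 = 15.4.
Round up: n₁ = 16, giving n₂ = 4 × 16 = 64.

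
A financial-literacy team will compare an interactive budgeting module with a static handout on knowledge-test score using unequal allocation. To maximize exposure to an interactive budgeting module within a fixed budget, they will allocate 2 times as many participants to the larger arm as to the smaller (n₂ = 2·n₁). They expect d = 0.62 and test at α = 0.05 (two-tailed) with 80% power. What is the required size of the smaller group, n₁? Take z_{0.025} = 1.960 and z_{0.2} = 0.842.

With allocation ratio k = n₂/n₁ = 2, Var(x̄₁−x̄₂) = σ²(1/n₁ + 1/(k·n₁)) = σ²·(k+1)/(k·n₁).
So n₁ = (1 + 1/k)·((z_{α/2} + z_β)/d)² = 1.500 × (2.802/0.62)².
n₁ = 1.500 × 20.42 = 30.6.
Round up: n₁ = 31, giving n₂ = 2 × 31 = 62.

n₁ = 31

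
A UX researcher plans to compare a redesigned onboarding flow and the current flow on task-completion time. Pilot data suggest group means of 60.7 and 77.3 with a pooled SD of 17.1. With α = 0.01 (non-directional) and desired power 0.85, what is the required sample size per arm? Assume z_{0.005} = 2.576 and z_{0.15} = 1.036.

n = 28 per group

Cohen's d = |M₁ − M₂| / SD_pooled = |60.7 − 77.3| / 17.1 = 16.6 / 17.1 = 0.971.
For two independent groups with equal n: n = 2·((z_{α/2} + z_β) / d)².
z_{α/2} + z_β = 2.576 + 1.036 = 3.612.
n = 2 × (3.612 / 0.971)² = 2 × 3.720² = 2 × 13.84 = 27.7.
Round up to the next whole participant.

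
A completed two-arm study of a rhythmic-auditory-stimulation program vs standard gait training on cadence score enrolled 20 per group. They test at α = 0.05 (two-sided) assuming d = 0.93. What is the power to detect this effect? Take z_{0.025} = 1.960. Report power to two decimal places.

power ≈ 0.84

For two equal groups, power = Φ(d·√(n/2) − z_{α/2}).
d·√(n/2) = 0.93 × √(20/2) = 0.93 × 3.162 = 2.941.
z_β = 2.941 − 1.960 = 0.981.
Power = Φ(0.981) = 0.837.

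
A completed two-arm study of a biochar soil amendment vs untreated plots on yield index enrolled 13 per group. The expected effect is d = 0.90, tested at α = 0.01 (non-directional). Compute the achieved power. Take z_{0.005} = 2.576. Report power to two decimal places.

power ≈ 0.39

For two equal groups, power = Φ(d·√(n/2) − z_{α/2}).
d·√(n/2) = 0.90 × √(13/2) = 0.90 × 2.550 = 2.295.
z_β = 2.295 − 2.576 = -0.281.
Power = Φ(-0.281) = 0.389.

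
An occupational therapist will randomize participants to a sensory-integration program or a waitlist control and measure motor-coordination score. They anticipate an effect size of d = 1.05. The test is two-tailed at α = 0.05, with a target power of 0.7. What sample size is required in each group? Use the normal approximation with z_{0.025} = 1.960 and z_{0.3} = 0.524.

For two independent groups with equal n: n = 2·((z_{α/2} + z_β) / d)².
z_{α/2} + z_β = 1.960 + 0.524 = 2.484.
n = 2 × (2.484 / 1.05)² = 2 × 2.366² = 2 × 5.60 = 11.2.
Round up to the next whole participant.

n = 12 per group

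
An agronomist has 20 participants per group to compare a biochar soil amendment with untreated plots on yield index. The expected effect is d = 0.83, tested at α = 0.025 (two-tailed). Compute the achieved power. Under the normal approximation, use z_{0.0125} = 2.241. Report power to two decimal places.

For two equal groups, power = Φ(d·√(n/2) − z_{α/2}).
d·√(n/2) = 0.83 × √(20/2) = 0.83 × 3.162 = 2.625.
z_β = 2.625 − 2.241 = 0.384.
Power = Φ(0.384) = 0.649.

power ≈ 0.65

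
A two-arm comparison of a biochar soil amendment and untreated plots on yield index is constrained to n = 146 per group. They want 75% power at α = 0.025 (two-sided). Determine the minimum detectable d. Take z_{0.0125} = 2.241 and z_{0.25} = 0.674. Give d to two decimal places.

For two independent groups of n = 146 each: d_min = (z_{α/2} + z_β)·√(2/n).
z-sum = 2.241 + 0.674 = 2.915.
d_min = 2.915 × √(2/146) = 2.915 × 0.1170 = 0.341.

d_min ≈ 0.34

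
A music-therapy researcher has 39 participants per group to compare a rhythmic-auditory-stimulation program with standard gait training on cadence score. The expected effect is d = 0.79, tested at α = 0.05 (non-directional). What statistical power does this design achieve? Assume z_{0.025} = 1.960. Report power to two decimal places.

power ≈ 0.94

For two equal groups, power = Φ(d·√(n/2) − z_{α/2}).
d·√(n/2) = 0.79 × √(39/2) = 0.79 × 4.416 = 3.489.
z_β = 3.489 − 1.960 = 1.529.
Power = Φ(1.529) = 0.937.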